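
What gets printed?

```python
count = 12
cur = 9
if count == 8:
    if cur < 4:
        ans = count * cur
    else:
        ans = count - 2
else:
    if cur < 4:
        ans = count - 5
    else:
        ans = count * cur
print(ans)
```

108

count=12, cur=9
count == 8 is False; cur < 4 is False
→ ans = count * cur = 108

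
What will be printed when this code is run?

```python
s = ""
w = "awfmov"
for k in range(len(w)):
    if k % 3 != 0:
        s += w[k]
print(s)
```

k=0: skip
k=1: add 'w' → 'w'
k=2: add 'f' → 'wf'
k=3: skip
k=4: add 'o' → 'wfo'
k=5: add 'v' → 'wfov'

wfov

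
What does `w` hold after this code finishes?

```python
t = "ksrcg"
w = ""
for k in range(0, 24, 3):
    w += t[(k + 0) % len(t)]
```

'kcsgrkcs'

k=0: add t[0]='k' → 'k'
k=3: add t[3]='c' → 'kc'
k=6: add t[1]='s' → 'kcs'
k=9: add t[4]='g' → 'kcsg'
k=12: add t[2]='r' → 'kcsgr'
k=15: add t[0]='k' → 'kcsgrk'
k=18: add t[3]='c' → 'kcsgrkc'
k=21: add t[1]='s' → 'kcsgrkcs'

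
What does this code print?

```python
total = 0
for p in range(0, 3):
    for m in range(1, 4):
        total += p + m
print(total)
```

p=0,m=1: total = 0+1 = 1
p=0,m=2: total = 1+2 = 3
p=0,m=3: total = 3+3 = 6
p=1,m=1: total = 6+2 = 8
p=1,m=2: total = 8+3 = 11
p=1,m=3: total = 11+4 = 15
p=2,m=1: total = 15+3 = 18
p=2,m=2: total = 18+4 = 22
p=2,m=3: total = 22+5 = 27

27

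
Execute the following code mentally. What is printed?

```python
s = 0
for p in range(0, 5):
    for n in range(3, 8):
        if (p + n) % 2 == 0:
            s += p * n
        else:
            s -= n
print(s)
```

55

p=0,n=3: odd sum, s = 0-3 = -3
p=0,n=4: even sum, s = (-3)+0 = -3
p=0,n=5: odd sum, s = (-3)-5 = -8
p=0,n=6: even sum, s = (-8)+0 = -8
p=0,n=7: odd sum, s = (-8)-7 = -15
p=1,n=3: even sum, s = (-15)+3 = -12
p=1,n=4: odd sum, s = (-12)-4 = -16
p=1,n=5: even sum, s = (-16)+5 = -11
p=1,n=6: odd sum, s = (-11)-6 = -17
p=1,n=7: even sum, s = (-17)+7 = -10
p=2,n=3: odd sum, s = (-10)-3 = -13
p=2,n=4: even sum, s = (-13)+8 = -5
p=2,n=5: odd sum, s = (-5)-5 = -10
p=2,n=6: even sum, s = (-10)+12 = 2
p=2,n=7: odd sum, s = 2-7 = -5
p=3,n=3: even sum, s = (-5)+9 = 4
p=3,n=4: odd sum, s = 4-4 = 0
p=3,n=5: even sum, s = 0+15 = 15
p=3,n=6: odd sum, s = 15-6 = 9
p=3,n=7: even sum, s = 9+21 = 30
p=4,n=3: odd sum, s = 30-3 = 27
p=4,n=4: even sum, s = 27+16 = 43
p=4,n=5: odd sum, s = 43-5 = 38
p=4,n=6: even sum, s = 38+24 = 62
p=4,n=7: odd sum, s = 62-7 = 55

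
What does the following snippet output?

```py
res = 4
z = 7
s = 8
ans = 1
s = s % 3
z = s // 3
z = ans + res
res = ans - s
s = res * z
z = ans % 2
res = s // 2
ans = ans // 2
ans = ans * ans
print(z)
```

s = 8%3 = 2
z = 2//3 = 0
z = 1+4 = 5
res = 1-2 = -1
s = (-1)*5 = -5
z = 1%2 = 1
res = (-5)//2 = -3
ans = 1//2 = 0
ans = 0*0 = 0

1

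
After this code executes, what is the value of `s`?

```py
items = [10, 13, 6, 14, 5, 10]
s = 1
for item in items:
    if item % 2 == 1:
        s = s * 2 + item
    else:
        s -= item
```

-55

item=10: not odd, s = 1-10 = -9
item=13: odd, s = (-9)*2+13 = -5
item=6: not odd, s = (-5)-6 = -11
item=14: not odd, s = (-11)-14 = -25
item=5: odd, s = (-25)*2+5 = -45
item=10: not odd, s = (-45)-10 = -55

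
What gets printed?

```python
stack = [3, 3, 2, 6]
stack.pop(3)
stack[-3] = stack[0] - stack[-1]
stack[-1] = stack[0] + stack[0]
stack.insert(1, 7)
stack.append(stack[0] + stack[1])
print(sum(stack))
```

pop(3) removes 6 → [3, 3, 2]
stack[-3] = stack[0]-stack[-1] = 3-2 = 1 → [1, 3, 2]
stack[-1] = stack[0]+stack[0] = 1+1 = 2 → [1, 3, 2]
insert 7 at 1 → [1, 7, 3, 2]
append stack[0]+stack[1] = 1+7 = 8 → [1, 7, 3, 2, 8]
sum = 21

21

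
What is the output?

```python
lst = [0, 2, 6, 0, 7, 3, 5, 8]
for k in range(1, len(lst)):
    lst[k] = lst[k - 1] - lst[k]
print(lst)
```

k=1: lst[1] = 0-2 = -2 → [0, -2, 6, 0, 7, 3, 5, 8]
k=2: lst[2] = (-2)-6 = -8 → [0, -2, -8, 0, 7, 3, 5, 8]
k=3: lst[3] = (-8)-0 = -8 → [0, -2, -8, -8, 7, 3, 5, 8]
k=4: lst[4] = (-8)-7 = -15 → [0, -2, -8, -8, -15, 3, 5, 8]
k=5: lst[5] = (-15)-3 = -18 → [0, -2, -8, -8, -15, -18, 5, 8]
k=6: lst[6] = (-18)-5 = -23 → [0, -2, -8, -8, -15, -18, -23, 8]
k=7: lst[7] = (-23)-8 = -31 → [0, -2, -8, -8, -15, -18, -23, -31]

[0, -2, -8, -8, -15, -18, -23, -31]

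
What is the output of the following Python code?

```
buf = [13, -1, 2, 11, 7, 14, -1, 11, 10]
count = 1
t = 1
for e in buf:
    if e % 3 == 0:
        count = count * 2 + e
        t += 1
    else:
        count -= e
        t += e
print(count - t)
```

-132

e=13: not %3==0, count = 1-13 = -12; t=14
e=-1: not %3==0, count = (-12)-(-1) = -11; t=13
e=2: not %3==0, count = (-11)-2 = -13; t=15
e=11: not %3==0, count = (-13)-11 = -24; t=26
e=7: not %3==0, count = (-24)-7 = -31; t=33
e=14: not %3==0, count = (-31)-14 = -45; t=47
e=-1: not %3==0, count = (-45)-(-1) = -44; t=46
e=11: not %3==0, count = (-44)-11 = -55; t=57
e=10: not %3==0, count = (-55)-10 = -65; t=67
count-t = (-65)-67 = -132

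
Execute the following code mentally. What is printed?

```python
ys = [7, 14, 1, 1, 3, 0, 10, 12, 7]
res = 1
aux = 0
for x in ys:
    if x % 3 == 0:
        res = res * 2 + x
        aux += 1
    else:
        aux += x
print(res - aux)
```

x=7: not %3==0; aux=7
x=14: not %3==0; aux=21
x=1: not %3==0; aux=22
x=1: not %3==0; aux=23
x=3: %3==0, res = 1*2+3 = 5; aux=24
x=0: %3==0, res = 5*2+0 = 10; aux=25
x=10: not %3==0; aux=35
x=12: %3==0, res = 10*2+12 = 32; aux=36
x=7: not %3==0; aux=43
res-aux = 32-43 = -11

-11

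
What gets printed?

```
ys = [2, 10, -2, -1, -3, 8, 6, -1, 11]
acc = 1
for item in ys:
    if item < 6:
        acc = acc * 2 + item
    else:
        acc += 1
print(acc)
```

58

item=2: <6, acc = 1*2+2 = 4
item=10: not <6, acc = 4+1 = 5
item=-2: <6, acc = 5*2+(-2) = 8
item=-1: <6, acc = 8*2+(-1) = 15
item=-3: <6, acc = 15*2+(-3) = 27
item=8: not <6, acc = 27+1 = 28
item=6: not <6, acc = 28+1 = 29
item=-1: <6, acc = 29*2+(-1) = 57
item=11: not <6, acc = 57+1 = 58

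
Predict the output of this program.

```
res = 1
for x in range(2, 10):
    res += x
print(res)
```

45

x=2: res = 1+2 = 3
x=3: res = 3+3 = 6
x=4: res = 6+4 = 10
x=5: res = 10+5 = 15
x=6: res = 15+6 = 21
x=7: res = 21+7 = 28
x=8: res = 28+8 = 36
x=9: res = 36+9 = 45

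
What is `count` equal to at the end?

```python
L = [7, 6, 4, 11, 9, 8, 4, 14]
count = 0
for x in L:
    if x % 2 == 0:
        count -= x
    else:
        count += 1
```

-33

x=7: not even, count = 0+1 = 1
x=6: even, count = 1-6 = -5
x=4: even, count = (-5)-4 = -9
x=11: not even, count = (-9)+1 = -8
x=9: not even, count = (-8)+1 = -7
x=8: even, count = (-7)-8 = -15
x=4: even, count = (-15)-4 = -19
x=14: even, count = (-19)-14 = -33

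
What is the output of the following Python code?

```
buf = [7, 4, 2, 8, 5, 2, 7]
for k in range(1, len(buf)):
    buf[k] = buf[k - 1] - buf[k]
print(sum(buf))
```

-43

k=1: buf[1] = 7-4 = 3 → [7, 3, 2, 8, 5, 2, 7]
k=2: buf[2] = 3-2 = 1 → [7, 3, 1, 8, 5, 2, 7]
k=3: buf[3] = 1-8 = -7 → [7, 3, 1, -7, 5, 2, 7]
k=4: buf[4] = (-7)-5 = -12 → [7, 3, 1, -7, -12, 2, 7]
k=5: buf[5] = (-12)-2 = -14 → [7, 3, 1, -7, -12, -14, 7]
k=6: buf[6] = (-14)-7 = -21 → [7, 3, 1, -7, -12, -14, -21]
sum = -43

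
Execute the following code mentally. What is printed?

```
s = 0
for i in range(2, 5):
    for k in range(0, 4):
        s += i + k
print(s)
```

i=2,k=0: s = 0+2 = 2
i=2,k=1: s = 2+3 = 5
i=2,k=2: s = 5+4 = 9
i=2,k=3: s = 9+5 = 14
i=3,k=0: s = 14+3 = 17
i=3,k=1: s = 17+4 = 21
i=3,k=2: s = 21+5 = 26
i=3,k=3: s = 26+6 = 32
i=4,k=0: s = 32+4 = 36
i=4,k=1: s = 36+5 = 41
i=4,k=2: s = 41+6 = 47
i=4,k=3: s = 47+7 = 54

54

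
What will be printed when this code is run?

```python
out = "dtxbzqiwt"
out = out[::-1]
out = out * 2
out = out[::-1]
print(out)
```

reverse → 'twiqzbxtd'
repeat ×2 → 'twiqzbxtdtwiqzbxtd'
reverse → 'dtxbzqiwtdtxbzqiwt'

dtxbzqiwtdtxbzqiwt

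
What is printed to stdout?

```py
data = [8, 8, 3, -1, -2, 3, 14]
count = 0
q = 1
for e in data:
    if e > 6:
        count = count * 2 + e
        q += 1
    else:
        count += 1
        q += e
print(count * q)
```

490

e=8: >6, count = 0*2+8 = 8; q=2
e=8: >6, count = 8*2+8 = 24; q=3
e=3: not >6, count = 24+1 = 25; q=6
e=-1: not >6, count = 25+1 = 26; q=5
e=-2: not >6, count = 26+1 = 27; q=3
e=3: not >6, count = 27+1 = 28; q=6
e=14: >6, count = 28*2+14 = 70; q=7
count*q = 70*7 = 490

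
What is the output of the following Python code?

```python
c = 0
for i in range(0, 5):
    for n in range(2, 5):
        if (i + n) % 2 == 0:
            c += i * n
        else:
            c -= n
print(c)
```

27

i=0,n=2: even sum, c = 0+0 = 0
i=0,n=3: odd sum, c = 0-3 = -3
i=0,n=4: even sum, c = (-3)+0 = -3
i=1,n=2: odd sum, c = (-3)-2 = -5
i=1,n=3: even sum, c = (-5)+3 = -2
i=1,n=4: odd sum, c = (-2)-4 = -6
i=2,n=2: even sum, c = (-6)+4 = -2
i=2,n=3: odd sum, c = (-2)-3 = -5
i=2,n=4: even sum, c = (-5)+8 = 3
i=3,n=2: odd sum, c = 3-2 = 1
i=3,n=3: even sum, c = 1+9 = 10
i=3,n=4: odd sum, c = 10-4 = 6
i=4,n=2: even sum, c = 6+8 = 14
i=4,n=3: odd sum, c = 14-3 = 11
i=4,n=4: even sum, c = 11+16 = 27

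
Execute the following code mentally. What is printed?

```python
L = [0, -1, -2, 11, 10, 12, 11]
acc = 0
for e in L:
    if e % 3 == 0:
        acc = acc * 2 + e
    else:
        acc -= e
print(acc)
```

e=0: %3==0, acc = 0*2+0 = 0
e=-1: not %3==0, acc = 0-(-1) = 1
e=-2: not %3==0, acc = 1-(-2) = 3
e=11: not %3==0, acc = 3-11 = -8
e=10: not %3==0, acc = (-8)-10 = -18
e=12: %3==0, acc = (-18)*2+12 = -24
e=11: not %3==0, acc = (-24)-11 = -35

-35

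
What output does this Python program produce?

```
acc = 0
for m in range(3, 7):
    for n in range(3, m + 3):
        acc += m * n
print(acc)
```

431

m=3,n=3: acc = 0+9 = 9
m=3,n=4: acc = 9+12 = 21
m=3,n=5: acc = 21+15 = 36
m=4,n=3: acc = 36+12 = 48
m=4,n=4: acc = 48+16 = 64
m=4,n=5: acc = 64+20 = 84
m=4,n=6: acc = 84+24 = 108
m=5,n=3: acc = 108+15 = 123
m=5,n=4: acc = 123+20 = 143
m=5,n=5: acc = 143+25 = 168
m=5,n=6: acc = 168+30 = 198
m=5,n=7: acc = 198+35 = 233
m=6,n=3: acc = 233+18 = 251
m=6,n=4: acc = 251+24 = 275
m=6,n=5: acc = 275+30 = 305
m=6,n=6: acc = 305+36 = 341
m=6,n=7: acc = 341+42 = 383
m=6,n=8: acc = 383+48 = 431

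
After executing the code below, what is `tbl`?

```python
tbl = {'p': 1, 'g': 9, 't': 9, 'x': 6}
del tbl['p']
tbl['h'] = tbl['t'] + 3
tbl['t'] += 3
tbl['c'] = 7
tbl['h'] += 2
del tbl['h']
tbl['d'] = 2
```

{'g': 9, 't': 12, 'x': 6, 'c': 7, 'd': 2}

del 'p' → {'g': 9, 't': 9, 'x': 6}
tbl['h'] = tbl['t']+3 = 12 → {'g': 9, 't': 9, 'x': 6, 'h': 12}
tbl['t'] = 9+3 = 12 → {'g': 9, 't': 12, 'x': 6, 'h': 12}
tbl['c'] = 7 → {'g': 9, 't': 12, 'x': 6, 'h': 12, 'c': 7}
tbl['h'] = 12+2 = 14 → {'g': 9, 't': 12, 'x': 6, 'h': 14, 'c': 7}
del 'h' → {'g': 9, 't': 12, 'x': 6, 'c': 7}
tbl['d'] = 2 → {'g': 9, 't': 12, 'x': 6, 'c': 7, 'd': 2}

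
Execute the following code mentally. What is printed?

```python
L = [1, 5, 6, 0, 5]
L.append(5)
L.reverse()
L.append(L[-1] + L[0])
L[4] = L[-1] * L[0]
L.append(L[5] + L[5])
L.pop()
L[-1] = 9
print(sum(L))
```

56

append 5 → [1, 5, 6, 0, 5, 5]
reverse → [5, 5, 0, 6, 5, 1]
append L[-1]+L[0] = 1+5 = 6 → [5, 5, 0, 6, 5, 1, 6]
L[4] = L[-1]*L[0] = 6*5 = 30 → [5, 5, 0, 6, 30, 1, 6]
append L[5]+L[5] = 1+1 = 2 → [5, 5, 0, 6, 30, 1, 6, 2]
pop() removes 2 → [5, 5, 0, 6, 30, 1, 6]
L[-1] = 9 → [5, 5, 0, 6, 30, 1, 9]
sum = 56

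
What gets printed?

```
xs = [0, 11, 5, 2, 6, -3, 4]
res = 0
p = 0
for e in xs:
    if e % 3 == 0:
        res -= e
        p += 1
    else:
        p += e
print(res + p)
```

22

e=0: %3==0, res = 0-0 = 0; p=1
e=11: not %3==0; p=12
e=5: not %3==0; p=17
e=2: not %3==0; p=19
e=6: %3==0, res = 0-6 = -6; p=20
e=-3: %3==0, res = (-6)-(-3) = -3; p=21
e=4: not %3==0; p=25
res+p = (-3)+25 = 22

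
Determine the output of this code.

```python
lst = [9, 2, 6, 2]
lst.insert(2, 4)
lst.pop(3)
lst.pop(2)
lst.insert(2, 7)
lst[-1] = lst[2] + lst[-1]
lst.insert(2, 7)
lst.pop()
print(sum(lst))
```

25

insert 4 at 2 → [9, 2, 4, 6, 2]
pop(3) removes 6 → [9, 2, 4, 2]
pop(2) removes 4 → [9, 2, 2]
insert 7 at 2 → [9, 2, 7, 2]
lst[-1] = lst[2]+lst[-1] = 7+2 = 9 → [9, 2, 7, 9]
insert 7 at 2 → [9, 2, 7, 7, 9]
pop() removes 9 → [9, 2, 7, 7]
sum = 25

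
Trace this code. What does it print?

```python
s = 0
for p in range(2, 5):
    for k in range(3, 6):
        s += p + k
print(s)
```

p=2,k=3: s = 0+5 = 5
p=2,k=4: s = 5+6 = 11
p=2,k=5: s = 11+7 = 18
p=3,k=3: s = 18+6 = 24
p=3,k=4: s = 24+7 = 31
p=3,k=5: s = 31+8 = 39
p=4,k=3: s = 39+7 = 46
p=4,k=4: s = 46+8 = 54
p=4,k=5: s = 54+9 = 63

63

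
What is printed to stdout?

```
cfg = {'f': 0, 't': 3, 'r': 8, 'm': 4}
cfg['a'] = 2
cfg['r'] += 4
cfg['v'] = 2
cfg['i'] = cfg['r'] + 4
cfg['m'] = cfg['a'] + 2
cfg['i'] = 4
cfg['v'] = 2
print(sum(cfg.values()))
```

27

cfg['a'] = 2 → {'f': 0, 't': 3, 'r': 8, 'm': 4, 'a': 2}
cfg['r'] = 8+4 = 12 → {'f': 0, 't': 3, 'r': 12, 'm': 4, 'a': 2}
cfg['v'] = 2 → {'f': 0, 't': 3, 'r': 12, 'm': 4, 'a': 2, 'v': 2}
cfg['i'] = cfg['r']+4 = 16 → {'f': 0, 't': 3, 'r': 12, 'm': 4, 'a': 2, 'v': 2, 'i': 16}
cfg['m'] = cfg['a']+2 = 4 → {'f': 0, 't': 3, 'r': 12, 'm': 4, 'a': 2, 'v': 2, 'i': 16}
cfg['i'] = 4 → {'f': 0, 't': 3, 'r': 12, 'm': 4, 'a': 2, 'v': 2, 'i': 4}
cfg['v'] = 2 → {'f': 0, 't': 3, 'r': 12, 'm': 4, 'a': 2, 'v': 2, 'i': 4}
sum of values = 27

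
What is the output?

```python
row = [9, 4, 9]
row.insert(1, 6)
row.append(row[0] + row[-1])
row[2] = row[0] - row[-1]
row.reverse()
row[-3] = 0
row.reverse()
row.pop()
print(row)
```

insert 6 at 1 → [9, 6, 4, 9]
append row[0]+row[-1] = 9+9 = 18 → [9, 6, 4, 9, 18]
row[2] = row[0]-row[-1] = 9-18 = -9 → [9, 6, -9, 9, 18]
reverse → [18, 9, -9, 6, 9]
row[-3] = 0 → [18, 9, 0, 6, 9]
reverse → [9, 6, 0, 9, 18]
pop() removes 18 → [9, 6, 0, 9]

[9, 6, 0, 9]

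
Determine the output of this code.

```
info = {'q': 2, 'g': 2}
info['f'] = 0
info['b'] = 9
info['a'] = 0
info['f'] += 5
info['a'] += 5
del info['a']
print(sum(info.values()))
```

info['f'] = 0 → {'q': 2, 'g': 2, 'f': 0}
info['b'] = 9 → {'q': 2, 'g': 2, 'f': 0, 'b': 9}
info['a'] = 0 → {'q': 2, 'g': 2, 'f': 0, 'b': 9, 'a': 0}
info['f'] = 0+5 = 5 → {'q': 2, 'g': 2, 'f': 5, 'b': 9, 'a': 0}
info['a'] = 0+5 = 5 → {'q': 2, 'g': 2, 'f': 5, 'b': 9, 'a': 5}
del 'a' → {'q': 2, 'g': 2, 'f': 5, 'b': 9}
sum of values = 18

18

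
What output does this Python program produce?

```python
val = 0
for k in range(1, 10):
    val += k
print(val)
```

45

k=1: val = 0+1 = 1
k=2: val = 1+2 = 3
k=3: val = 3+3 = 6
k=4: val = 6+4 = 10
k=5: val = 10+5 = 15
k=6: val = 15+6 = 21
k=7: val = 21+7 = 28
k=8: val = 28+8 = 36
k=9: val = 36+9 = 45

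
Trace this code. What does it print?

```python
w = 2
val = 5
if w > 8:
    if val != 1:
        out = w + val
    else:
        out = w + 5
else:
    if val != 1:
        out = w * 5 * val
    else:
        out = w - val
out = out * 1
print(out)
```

50

w=2, val=5
w > 8 is False; val != 1 is True
→ out = w * 5 * val = 50
out = 50*1 = 50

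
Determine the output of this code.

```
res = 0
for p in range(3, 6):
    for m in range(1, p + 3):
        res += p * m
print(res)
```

p=3,m=1: res = 0+3 = 3
p=3,m=2: res = 3+6 = 9
p=3,m=3: res = 9+9 = 18
p=3,m=4: res = 18+12 = 30
p=3,m=5: res = 30+15 = 45
p=4,m=1: res = 45+4 = 49
p=4,m=2: res = 49+8 = 57
p=4,m=3: res = 57+12 = 69
p=4,m=4: res = 69+16 = 85
p=4,m=5: res = 85+20 = 105
p=4,m=6: res = 105+24 = 129
p=5,m=1: res = 129+5 = 134
p=5,m=2: res = 134+10 = 144
p=5,m=3: res = 144+15 = 159
p=5,m=4: res = 159+20 = 179
p=5,m=5: res = 179+25 = 204
p=5,m=6: res = 204+30 = 234
p=5,m=7: res = 234+35 = 269

269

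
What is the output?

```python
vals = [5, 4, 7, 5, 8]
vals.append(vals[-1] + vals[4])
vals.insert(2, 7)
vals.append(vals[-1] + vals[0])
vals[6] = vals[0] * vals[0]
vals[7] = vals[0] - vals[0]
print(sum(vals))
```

61

append vals[-1]+vals[4] = 8+8 = 16 → [5, 4, 7, 5, 8, 16]
insert 7 at 2 → [5, 4, 7, 7, 5, 8, 16]
append vals[-1]+vals[0] = 16+5 = 21 → [5, 4, 7, 7, 5, 8, 16, 21]
vals[6] = vals[0]*vals[0] = 5*5 = 25 → [5, 4, 7, 7, 5, 8, 25, 21]
vals[7] = vals[0]-vals[0] = 5-5 = 0 → [5, 4, 7, 7, 5, 8, 25, 0]
sum = 61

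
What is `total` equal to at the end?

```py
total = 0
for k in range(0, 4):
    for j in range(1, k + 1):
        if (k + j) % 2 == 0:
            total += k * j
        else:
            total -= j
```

k=1,j=1: even sum, total = 0+1 = 1
k=2,j=1: odd sum, total = 1-1 = 0
k=2,j=2: even sum, total = 0+4 = 4
k=3,j=1: even sum, total = 4+3 = 7
k=3,j=2: odd sum, total = 7-2 = 5
k=3,j=3: even sum, total = 5+9 = 14

14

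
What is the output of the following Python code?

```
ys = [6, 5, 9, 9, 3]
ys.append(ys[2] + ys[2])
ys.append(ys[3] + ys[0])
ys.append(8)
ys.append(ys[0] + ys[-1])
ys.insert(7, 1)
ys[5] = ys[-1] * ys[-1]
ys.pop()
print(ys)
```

append ys[2]+ys[2] = 9+9 = 18 → [6, 5, 9, 9, 3, 18]
append ys[3]+ys[0] = 9+6 = 15 → [6, 5, 9, 9, 3, 18, 15]
append 8 → [6, 5, 9, 9, 3, 18, 15, 8]
append ys[0]+ys[-1] = 6+8 = 14 → [6, 5, 9, 9, 3, 18, 15, 8, 14]
insert 1 at 7 → [6, 5, 9, 9, 3, 18, 15, 1, 8, 14]
ys[5] = ys[-1]*ys[-1] = 14*14 = 196 → [6, 5, 9, 9, 3, 196, 15, 1, 8, 14]
pop() removes 14 → [6, 5, 9, 9, 3, 196, 15, 1, 8]

[6, 5, 9, 9, 3, 196, 15, 1, 8]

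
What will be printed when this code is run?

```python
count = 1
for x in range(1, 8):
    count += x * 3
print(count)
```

x=1: count = 1+1*3 = 4
x=2: count = 4+2*3 = 10
x=3: count = 10+3*3 = 19
x=4: count = 19+4*3 = 31
x=5: count = 31+5*3 = 46
x=6: count = 46+6*3 = 64
x=7: count = 64+7*3 = 85

85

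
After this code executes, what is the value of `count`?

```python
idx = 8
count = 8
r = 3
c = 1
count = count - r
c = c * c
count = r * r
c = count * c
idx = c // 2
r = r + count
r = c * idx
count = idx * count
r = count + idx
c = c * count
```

count = 8-3 = 5
c = 1*1 = 1
count = 3*3 = 9
c = 9*1 = 9
idx = 9//2 = 4
r = 3+9 = 12
r = 9*4 = 36
count = 4*9 = 36
r = 36+4 = 40
c = 9*36 = 324

36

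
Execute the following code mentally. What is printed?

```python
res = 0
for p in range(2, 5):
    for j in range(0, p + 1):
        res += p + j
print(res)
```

p=2,j=0: res = 0+2 = 2
p=2,j=1: res = 2+3 = 5
p=2,j=2: res = 5+4 = 9
p=3,j=0: res = 9+3 = 12
p=3,j=1: res = 12+4 = 16
p=3,j=2: res = 16+5 = 21
p=3,j=3: res = 21+6 = 27
p=4,j=0: res = 27+4 = 31
p=4,j=1: res = 31+5 = 36
p=4,j=2: res = 36+6 = 42
p=4,j=3: res = 42+7 = 49
p=4,j=4: res = 49+8 = 57

57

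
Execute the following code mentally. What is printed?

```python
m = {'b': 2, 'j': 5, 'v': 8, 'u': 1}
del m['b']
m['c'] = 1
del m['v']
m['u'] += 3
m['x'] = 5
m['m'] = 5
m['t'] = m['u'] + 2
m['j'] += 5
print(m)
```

del 'b' → {'j': 5, 'v': 8, 'u': 1}
m['c'] = 1 → {'j': 5, 'v': 8, 'u': 1, 'c': 1}
del 'v' → {'j': 5, 'u': 1, 'c': 1}
m['u'] = 1+3 = 4 → {'j': 5, 'u': 4, 'c': 1}
m['x'] = 5 → {'j': 5, 'u': 4, 'c': 1, 'x': 5}
m['m'] = 5 → {'j': 5, 'u': 4, 'c': 1, 'x': 5, 'm': 5}
m['t'] = m['u']+2 = 6 → {'j': 5, 'u': 4, 'c': 1, 'x': 5, 'm': 5, 't': 6}
m['j'] = 5+5 = 10 → {'j': 10, 'u': 4, 'c': 1, 'x': 5, 'm': 5, 't': 6}

{'j': 10, 'u': 4, 'c': 1, 'x': 5, 'm': 5, 't': 6}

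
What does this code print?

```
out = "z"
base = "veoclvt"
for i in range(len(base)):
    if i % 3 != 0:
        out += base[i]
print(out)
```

i=0: skip
i=1: add 'e' → 'ze'
i=2: add 'o' → 'zeo'
i=3: skip
i=4: add 'l' → 'zeol'
i=5: add 'v' → 'zeolv'
i=6: skip

zeolv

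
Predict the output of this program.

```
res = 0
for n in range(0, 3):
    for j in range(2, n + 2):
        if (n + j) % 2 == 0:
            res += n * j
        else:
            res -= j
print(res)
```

-1

n=1,j=2: odd sum, res = 0-2 = -2
n=2,j=2: even sum, res = (-2)+4 = 2
n=2,j=3: odd sum, res = 2-3 = -1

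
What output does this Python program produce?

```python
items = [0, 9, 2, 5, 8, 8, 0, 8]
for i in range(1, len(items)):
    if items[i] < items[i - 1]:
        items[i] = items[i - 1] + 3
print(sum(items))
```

126

i=1: 9>=0, unchanged → [0, 9, 2, 5, 8, 8, 0, 8]
i=2: 2<9, items[2] = 9+3 = 12 → [0, 9, 12, 5, 8, 8, 0, 8]
i=3: 5<12, items[3] = 12+3 = 15 → [0, 9, 12, 15, 8, 8, 0, 8]
i=4: 8<15, items[4] = 15+3 = 18 → [0, 9, 12, 15, 18, 8, 0, 8]
i=5: 8<18, items[5] = 18+3 = 21 → [0, 9, 12, 15, 18, 21, 0, 8]
i=6: 0<21, items[6] = 21+3 = 24 → [0, 9, 12, 15, 18, 21, 24, 8]
i=7: 8<24, items[7] = 24+3 = 27 → [0, 9, 12, 15, 18, 21, 24, 27]
sum = 126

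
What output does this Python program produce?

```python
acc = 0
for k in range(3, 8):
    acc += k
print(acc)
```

k=3: acc = 0+3 = 3
k=4: acc = 3+4 = 7
k=5: acc = 7+5 = 12
k=6: acc = 12+6 = 18
k=7: acc = 18+7 = 25

25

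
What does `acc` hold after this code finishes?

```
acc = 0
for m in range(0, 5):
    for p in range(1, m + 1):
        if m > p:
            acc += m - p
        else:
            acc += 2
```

m=1,p=1: not 1>1, acc = 0+2 = 2
m=2,p=1: 2>1, acc = 2+1 = 3
m=2,p=2: not 2>2, acc = 3+2 = 5
m=3,p=1: 3>1, acc = 5+2 = 7
m=3,p=2: 3>2, acc = 7+1 = 8
m=3,p=3: not 3>3, acc = 8+2 = 10
m=4,p=1: 4>1, acc = 10+3 = 13
m=4,p=2: 4>2, acc = 13+2 = 15
m=4,p=3: 4>3, acc = 15+1 = 16
m=4,p=4: not 4>4, acc = 16+2 = 18

18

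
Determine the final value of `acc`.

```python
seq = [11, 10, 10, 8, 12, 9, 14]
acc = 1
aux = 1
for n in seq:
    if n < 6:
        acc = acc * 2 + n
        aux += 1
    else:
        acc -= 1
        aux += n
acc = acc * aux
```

n=11: not <6, acc = 1-1 = 0; aux=12
n=10: not <6, acc = 0-1 = -1; aux=22
n=10: not <6, acc = (-1)-1 = -2; aux=32
n=8: not <6, acc = (-2)-1 = -3; aux=40
n=12: not <6, acc = (-3)-1 = -4; aux=52
n=9: not <6, acc = (-4)-1 = -5; aux=61
n=14: not <6, acc = (-5)-1 = -6; aux=75
acc*aux = (-6)*75 = -450

-450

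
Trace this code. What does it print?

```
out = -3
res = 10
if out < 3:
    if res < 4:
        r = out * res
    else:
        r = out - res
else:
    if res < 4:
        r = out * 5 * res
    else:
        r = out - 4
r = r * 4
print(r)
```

out=-3, res=10
out < 3 is True; res < 4 is False
→ r = out - res = -13
r = (-13)*4 = -52

-52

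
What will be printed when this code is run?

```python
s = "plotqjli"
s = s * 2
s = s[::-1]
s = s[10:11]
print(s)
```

repeat ×2 → 'plotqjliplotqjli'
reverse → 'iljqtolpiljqtolp'
slice [10:11] → 'j'

j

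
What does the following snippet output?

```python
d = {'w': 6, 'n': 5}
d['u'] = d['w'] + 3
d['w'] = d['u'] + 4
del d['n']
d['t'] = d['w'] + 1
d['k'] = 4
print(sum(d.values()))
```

40

d['u'] = d['w']+3 = 9 → {'w': 6, 'n': 5, 'u': 9}
d['w'] = d['u']+4 = 13 → {'w': 13, 'n': 5, 'u': 9}
del 'n' → {'w': 13, 'u': 9}
d['t'] = d['w']+1 = 14 → {'w': 13, 'u': 9, 't': 14}
d['k'] = 4 → {'w': 13, 'u': 9, 't': 14, 'k': 4}
sum of values = 40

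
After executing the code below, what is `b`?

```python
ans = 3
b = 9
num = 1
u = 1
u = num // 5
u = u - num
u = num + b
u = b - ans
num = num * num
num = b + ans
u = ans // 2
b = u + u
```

u = 1//5 = 0
u = 0-1 = -1
u = 1+9 = 10
u = 9-3 = 6
num = 1*1 = 1
num = 9+3 = 12
u = 3//2 = 1
b = 1+1 = 2

2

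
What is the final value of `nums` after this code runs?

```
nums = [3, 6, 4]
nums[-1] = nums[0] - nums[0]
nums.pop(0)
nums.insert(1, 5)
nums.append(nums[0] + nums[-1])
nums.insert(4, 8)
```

nums[-1] = nums[0]-nums[0] = 3-3 = 0 → [3, 6, 0]
pop(0) removes 3 → [6, 0]
insert 5 at 1 → [6, 5, 0]
append nums[0]+nums[-1] = 6+0 = 6 → [6, 5, 0, 6]
insert 8 at 4 → [6, 5, 0, 6, 8]

[6, 5, 0, 6, 8]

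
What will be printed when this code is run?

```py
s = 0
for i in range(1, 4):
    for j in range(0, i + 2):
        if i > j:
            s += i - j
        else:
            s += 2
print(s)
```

i=1,j=0: 1>0, s = 0+1 = 1
i=1,j=1: not 1>1, s = 1+2 = 3
i=1,j=2: not 1>2, s = 3+2 = 5
i=2,j=0: 2>0, s = 5+2 = 7
i=2,j=1: 2>1, s = 7+1 = 8
i=2,j=2: not 2>2, s = 8+2 = 10
i=2,j=3: not 2>3, s = 10+2 = 12
i=3,j=0: 3>0, s = 12+3 = 15
i=3,j=1: 3>1, s = 15+2 = 17
i=3,j=2: 3>2, s = 17+1 = 18
i=3,j=3: not 3>3, s = 18+2 = 20
i=3,j=4: not 3>4, s = 20+2 = 22

22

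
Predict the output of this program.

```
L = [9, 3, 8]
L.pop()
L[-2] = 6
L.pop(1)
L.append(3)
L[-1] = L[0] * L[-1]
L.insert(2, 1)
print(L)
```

pop() removes 8 → [9, 3]
L[-2] = 6 → [6, 3]
pop(1) removes 3 → [6]
append 3 → [6, 3]
L[-1] = L[0]*L[-1] = 6*3 = 18 → [6, 18]
insert 1 at 2 → [6, 18, 1]

[6, 18, 1]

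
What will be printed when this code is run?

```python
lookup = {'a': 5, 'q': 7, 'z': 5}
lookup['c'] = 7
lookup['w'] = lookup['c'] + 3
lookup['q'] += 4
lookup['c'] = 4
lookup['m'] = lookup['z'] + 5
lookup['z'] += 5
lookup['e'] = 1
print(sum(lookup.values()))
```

51

lookup['c'] = 7 → {'a': 5, 'q': 7, 'z': 5, 'c': 7}
lookup['w'] = lookup['c']+3 = 10 → {'a': 5, 'q': 7, 'z': 5, 'c': 7, 'w': 10}
lookup['q'] = 7+4 = 11 → {'a': 5, 'q': 11, 'z': 5, 'c': 7, 'w': 10}
lookup['c'] = 4 → {'a': 5, 'q': 11, 'z': 5, 'c': 4, 'w': 10}
lookup['m'] = lookup['z']+5 = 10 → {'a': 5, 'q': 11, 'z': 5, 'c': 4, 'w': 10, 'm': 10}
lookup['z'] = 5+5 = 10 → {'a': 5, 'q': 11, 'z': 10, 'c': 4, 'w': 10, 'm': 10}
lookup['e'] = 1 → {'a': 5, 'q': 11, 'z': 10, 'c': 4, 'w': 10, 'm': 10, 'e': 1}
sum of values = 51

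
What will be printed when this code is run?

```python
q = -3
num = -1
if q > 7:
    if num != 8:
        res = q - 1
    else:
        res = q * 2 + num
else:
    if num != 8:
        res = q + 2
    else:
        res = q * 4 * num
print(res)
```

-1

q=-3, num=-1
q > 7 is False; num != 8 is True
→ res = q + 2 = -1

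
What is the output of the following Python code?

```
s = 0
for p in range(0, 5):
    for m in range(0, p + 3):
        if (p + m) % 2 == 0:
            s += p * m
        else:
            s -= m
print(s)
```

69

p=0,m=0: even sum, s = 0+0 = 0
p=0,m=1: odd sum, s = 0-1 = -1
p=0,m=2: even sum, s = (-1)+0 = -1
p=1,m=0: odd sum, s = (-1)-0 = -1
p=1,m=1: even sum, s = (-1)+1 = 0
p=1,m=2: odd sum, s = 0-2 = -2
p=1,m=3: even sum, s = (-2)+3 = 1
p=2,m=0: even sum, s = 1+0 = 1
p=2,m=1: odd sum, s = 1-1 = 0
p=2,m=2: even sum, s = 0+4 = 4
p=2,m=3: odd sum, s = 4-3 = 1
p=2,m=4: even sum, s = 1+8 = 9
p=3,m=0: odd sum, s = 9-0 = 9
p=3,m=1: even sum, s = 9+3 = 12
p=3,m=2: odd sum, s = 12-2 = 10
p=3,m=3: even sum, s = 10+9 = 19
p=3,m=4: odd sum, s = 19-4 = 15
p=3,m=5: even sum, s = 15+15 = 30
p=4,m=0: even sum, s = 30+0 = 30
p=4,m=1: odd sum, s = 30-1 = 29
p=4,m=2: even sum, s = 29+8 = 37
p=4,m=3: odd sum, s = 37-3 = 34
p=4,m=4: even sum, s = 34+16 = 50
p=4,m=5: odd sum, s = 50-5 = 45
p=4,m=6: even sum, s = 45+24 = 69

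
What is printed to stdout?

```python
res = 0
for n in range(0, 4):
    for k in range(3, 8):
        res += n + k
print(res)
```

130

n=0,k=3: res = 0+3 = 3
n=0,k=4: res = 3+4 = 7
n=0,k=5: res = 7+5 = 12
n=0,k=6: res = 12+6 = 18
n=0,k=7: res = 18+7 = 25
n=1,k=3: res = 25+4 = 29
n=1,k=4: res = 29+5 = 34
n=1,k=5: res = 34+6 = 40
n=1,k=6: res = 40+7 = 47
n=1,k=7: res = 47+8 = 55
n=2,k=3: res = 55+5 = 60
n=2,k=4: res = 60+6 = 66
n=2,k=5: res = 66+7 = 73
n=2,k=6: res = 73+8 = 81
n=2,k=7: res = 81+9 = 90
n=3,k=3: res = 90+6 = 96
n=3,k=4: res = 96+7 = 103
n=3,k=5: res = 103+8 = 111
n=3,k=6: res = 111+9 = 120
n=3,k=7: res = 120+10 = 130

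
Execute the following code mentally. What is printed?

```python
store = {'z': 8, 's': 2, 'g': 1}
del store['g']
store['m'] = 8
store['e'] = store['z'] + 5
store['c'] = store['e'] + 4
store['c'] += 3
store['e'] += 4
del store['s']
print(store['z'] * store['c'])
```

del 'g' → {'z': 8, 's': 2}
store['m'] = 8 → {'z': 8, 's': 2, 'm': 8}
store['e'] = store['z']+5 = 13 → {'z': 8, 's': 2, 'm': 8, 'e': 13}
store['c'] = store['e']+4 = 17 → {'z': 8, 's': 2, 'm': 8, 'e': 13, 'c': 17}
store['c'] = 17+3 = 20 → {'z': 8, 's': 2, 'm': 8, 'e': 13, 'c': 20}
store['e'] = 13+4 = 17 → {'z': 8, 's': 2, 'm': 8, 'e': 17, 'c': 20}
del 's' → {'z': 8, 'm': 8, 'e': 17, 'c': 20}
store['z']*store['c'] = 8*20 = 160

160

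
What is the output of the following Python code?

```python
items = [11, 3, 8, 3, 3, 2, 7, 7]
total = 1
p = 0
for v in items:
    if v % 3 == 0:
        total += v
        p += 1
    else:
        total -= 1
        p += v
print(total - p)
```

-33

v=11: not %3==0, total = 1-1 = 0; p=11
v=3: %3==0, total = 0+3 = 3; p=12
v=8: not %3==0, total = 3-1 = 2; p=20
v=3: %3==0, total = 2+3 = 5; p=21
v=3: %3==0, total = 5+3 = 8; p=22
v=2: not %3==0, total = 8-1 = 7; p=24
v=7: not %3==0, total = 7-1 = 6; p=31
v=7: not %3==0, total = 6-1 = 5; p=38
total-p = 5-38 = -33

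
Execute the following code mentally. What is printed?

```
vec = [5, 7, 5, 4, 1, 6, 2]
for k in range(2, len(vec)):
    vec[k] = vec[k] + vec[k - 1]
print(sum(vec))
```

k=2: vec[2] = 5+7 = 12 → [5, 7, 12, 4, 1, 6, 2]
k=3: vec[3] = 4+12 = 16 → [5, 7, 12, 16, 1, 6, 2]
k=4: vec[4] = 1+16 = 17 → [5, 7, 12, 16, 17, 6, 2]
k=5: vec[5] = 6+17 = 23 → [5, 7, 12, 16, 17, 23, 2]
k=6: vec[6] = 2+23 = 25 → [5, 7, 12, 16, 17, 23, 25]
sum = 105

105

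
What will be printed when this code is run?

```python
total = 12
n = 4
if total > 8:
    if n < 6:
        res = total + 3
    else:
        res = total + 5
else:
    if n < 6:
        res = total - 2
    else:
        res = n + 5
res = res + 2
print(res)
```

17

total=12, n=4
total > 8 is True; n < 6 is True
→ res = total + 3 = 15
res = 15+2 = 17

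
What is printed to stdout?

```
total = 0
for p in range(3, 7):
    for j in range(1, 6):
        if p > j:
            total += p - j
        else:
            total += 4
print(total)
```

p=3,j=1: 3>1, total = 0+2 = 2
p=3,j=2: 3>2, total = 2+1 = 3
p=3,j=3: not 3>3, total = 3+4 = 7
p=3,j=4: not 3>4, total = 7+4 = 11
p=3,j=5: not 3>5, total = 11+4 = 15
p=4,j=1: 4>1, total = 15+3 = 18
p=4,j=2: 4>2, total = 18+2 = 20
p=4,j=3: 4>3, total = 20+1 = 21
p=4,j=4: not 4>4, total = 21+4 = 25
p=4,j=5: not 4>5, total = 25+4 = 29
p=5,j=1: 5>1, total = 29+4 = 33
p=5,j=2: 5>2, total = 33+3 = 36
p=5,j=3: 5>3, total = 36+2 = 38
p=5,j=4: 5>4, total = 38+1 = 39
p=5,j=5: not 5>5, total = 39+4 = 43
p=6,j=1: 6>1, total = 43+5 = 48
p=6,j=2: 6>2, total = 48+4 = 52
p=6,j=3: 6>3, total = 52+3 = 55
p=6,j=4: 6>4, total = 55+2 = 57
p=6,j=5: 6>5, total = 57+1 = 58

58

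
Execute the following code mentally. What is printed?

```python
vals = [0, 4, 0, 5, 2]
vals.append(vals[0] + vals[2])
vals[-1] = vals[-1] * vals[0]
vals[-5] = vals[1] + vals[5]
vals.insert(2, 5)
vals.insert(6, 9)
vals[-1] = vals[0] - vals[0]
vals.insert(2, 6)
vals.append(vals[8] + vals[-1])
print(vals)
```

[0, 4, 6, 5, 0, 5, 2, 9, 0, 0]

append vals[0]+vals[2] = 0+0 = 0 → [0, 4, 0, 5, 2, 0]
vals[-1] = vals[-1]*vals[0] = 0*0 = 0 → [0, 4, 0, 5, 2, 0]
vals[-5] = vals[1]+vals[5] = 4+0 = 4 → [0, 4, 0, 5, 2, 0]
insert 5 at 2 → [0, 4, 5, 0, 5, 2, 0]
insert 9 at 6 → [0, 4, 5, 0, 5, 2, 9, 0]
vals[-1] = vals[0]-vals[0] = 0-0 = 0 → [0, 4, 5, 0, 5, 2, 9, 0]
insert 6 at 2 → [0, 4, 6, 5, 0, 5, 2, 9, 0]
append vals[8]+vals[-1] = 0+0 = 0 → [0, 4, 6, 5, 0, 5, 2, 9, 0, 0]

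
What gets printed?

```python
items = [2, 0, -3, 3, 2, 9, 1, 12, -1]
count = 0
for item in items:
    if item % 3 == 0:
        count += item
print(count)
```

21

item=2: not %3==0
item=0: %3==0, count = 0+0 = 0
item=-3: %3==0, count = 0+(-3) = -3
item=3: %3==0, count = (-3)+3 = 0
item=2: not %3==0
item=9: %3==0, count = 0+9 = 9
item=1: not %3==0
item=12: %3==0, count = 9+12 = 21
item=-1: not %3==0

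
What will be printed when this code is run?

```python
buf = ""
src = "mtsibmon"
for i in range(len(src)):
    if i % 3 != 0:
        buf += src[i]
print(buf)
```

tsbmn

i=0: skip
i=1: add 't' → 't'
i=2: add 's' → 'ts'
i=3: skip
i=4: add 'b' → 'tsb'
i=5: add 'm' → 'tsbm'
i=6: skip
i=7: add 'n' → 'tsbmn'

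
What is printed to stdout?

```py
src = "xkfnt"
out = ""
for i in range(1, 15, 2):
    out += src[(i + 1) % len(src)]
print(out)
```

i=1: add src[2]='f' → 'f'
i=3: add src[4]='t' → 'ft'
i=5: add src[1]='k' → 'ftk'
i=7: add src[3]='n' → 'ftkn'
i=9: add src[0]='x' → 'ftknx'
i=11: add src[2]='f' → 'ftknxf'
i=13: add src[4]='t' → 'ftknxft'

ftknxft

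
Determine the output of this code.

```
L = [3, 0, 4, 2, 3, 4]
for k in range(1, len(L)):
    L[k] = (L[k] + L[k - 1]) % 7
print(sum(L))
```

15

k=1: L[1] = (0+3)%7 = 3 → [3, 3, 4, 2, 3, 4]
k=2: L[2] = (4+3)%7 = 0 → [3, 3, 0, 2, 3, 4]
k=3: L[3] = (2+0)%7 = 2 → [3, 3, 0, 2, 3, 4]
k=4: L[4] = (3+2)%7 = 5 → [3, 3, 0, 2, 5, 4]
k=5: L[5] = (4+5)%7 = 2 → [3, 3, 0, 2, 5, 2]
sum = 15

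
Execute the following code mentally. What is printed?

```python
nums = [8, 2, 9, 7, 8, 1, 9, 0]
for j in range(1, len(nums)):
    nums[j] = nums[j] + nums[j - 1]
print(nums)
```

j=1: nums[1] = 2+8 = 10 → [8, 10, 9, 7, 8, 1, 9, 0]
j=2: nums[2] = 9+10 = 19 → [8, 10, 19, 7, 8, 1, 9, 0]
j=3: nums[3] = 7+19 = 26 → [8, 10, 19, 26, 8, 1, 9, 0]
j=4: nums[4] = 8+26 = 34 → [8, 10, 19, 26, 34, 1, 9, 0]
j=5: nums[5] = 1+34 = 35 → [8, 10, 19, 26, 34, 35, 9, 0]
j=6: nums[6] = 9+35 = 44 → [8, 10, 19, 26, 34, 35, 44, 0]
j=7: nums[7] = 0+44 = 44 → [8, 10, 19, 26, 34, 35, 44, 44]

[8, 10, 19, 26, 34, 35, 44, 44]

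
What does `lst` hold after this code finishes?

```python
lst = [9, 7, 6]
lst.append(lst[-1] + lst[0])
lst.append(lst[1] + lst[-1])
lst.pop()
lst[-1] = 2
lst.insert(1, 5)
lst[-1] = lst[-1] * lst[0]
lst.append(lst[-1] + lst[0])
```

[9, 5, 7, 6, 18, 27]

append lst[-1]+lst[0] = 6+9 = 15 → [9, 7, 6, 15]
append lst[1]+lst[-1] = 7+15 = 22 → [9, 7, 6, 15, 22]
pop() removes 22 → [9, 7, 6, 15]
lst[-1] = 2 → [9, 7, 6, 2]
insert 5 at 1 → [9, 5, 7, 6, 2]
lst[-1] = lst[-1]*lst[0] = 2*9 = 18 → [9, 5, 7, 6, 18]
append lst[-1]+lst[0] = 18+9 = 27 → [9, 5, 7, 6, 18, 27]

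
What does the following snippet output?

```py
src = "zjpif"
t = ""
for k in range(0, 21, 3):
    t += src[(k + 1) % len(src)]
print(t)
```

jfpzijf

k=0: add src[1]='j' → 'j'
k=3: add src[4]='f' → 'jf'
k=6: add src[2]='p' → 'jfp'
k=9: add src[0]='z' → 'jfpz'
k=12: add src[3]='i' → 'jfpzi'
k=15: add src[1]='j' → 'jfpzij'
k=18: add src[4]='f' → 'jfpzijf'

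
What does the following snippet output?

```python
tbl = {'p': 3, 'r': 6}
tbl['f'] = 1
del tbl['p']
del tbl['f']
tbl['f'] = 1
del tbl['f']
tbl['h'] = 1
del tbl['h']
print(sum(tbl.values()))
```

tbl['f'] = 1 → {'p': 3, 'r': 6, 'f': 1}
del 'p' → {'r': 6, 'f': 1}
del 'f' → {'r': 6}
tbl['f'] = 1 → {'r': 6, 'f': 1}
del 'f' → {'r': 6}
tbl['h'] = 1 → {'r': 6, 'h': 1}
del 'h' → {'r': 6}
sum of values = 6

6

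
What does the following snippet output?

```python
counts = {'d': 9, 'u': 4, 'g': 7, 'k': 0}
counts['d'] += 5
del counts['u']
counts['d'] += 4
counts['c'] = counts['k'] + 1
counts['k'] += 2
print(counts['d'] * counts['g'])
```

counts['d'] = 9+5 = 14 → {'d': 14, 'u': 4, 'g': 7, 'k': 0}
del 'u' → {'d': 14, 'g': 7, 'k': 0}
counts['d'] = 14+4 = 18 → {'d': 18, 'g': 7, 'k': 0}
counts['c'] = counts['k']+1 = 1 → {'d': 18, 'g': 7, 'k': 0, 'c': 1}
counts['k'] = 0+2 = 2 → {'d': 18, 'g': 7, 'k': 2, 'c': 1}
counts['d']*counts['g'] = 18*7 = 126

126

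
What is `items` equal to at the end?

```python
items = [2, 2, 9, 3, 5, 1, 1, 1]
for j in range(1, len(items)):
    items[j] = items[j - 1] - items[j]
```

[2, 0, -9, -12, -17, -18, -19, -20]

j=1: items[1] = 2-2 = 0 → [2, 0, 9, 3, 5, 1, 1, 1]
j=2: items[2] = 0-9 = -9 → [2, 0, -9, 3, 5, 1, 1, 1]
j=3: items[3] = (-9)-3 = -12 → [2, 0, -9, -12, 5, 1, 1, 1]
j=4: items[4] = (-12)-5 = -17 → [2, 0, -9, -12, -17, 1, 1, 1]
j=5: items[5] = (-17)-1 = -18 → [2, 0, -9, -12, -17, -18, 1, 1]
j=6: items[6] = (-18)-1 = -19 → [2, 0, -9, -12, -17, -18, -19, 1]
j=7: items[7] = (-19)-1 = -20 → [2, 0, -9, -12, -17, -18, -19, -20]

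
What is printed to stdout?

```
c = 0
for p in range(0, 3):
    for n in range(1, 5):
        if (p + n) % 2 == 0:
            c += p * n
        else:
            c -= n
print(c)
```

p=0,n=1: odd sum, c = 0-1 = -1
p=0,n=2: even sum, c = (-1)+0 = -1
p=0,n=3: odd sum, c = (-1)-3 = -4
p=0,n=4: even sum, c = (-4)+0 = -4
p=1,n=1: even sum, c = (-4)+1 = -3
p=1,n=2: odd sum, c = (-3)-2 = -5
p=1,n=3: even sum, c = (-5)+3 = -2
p=1,n=4: odd sum, c = (-2)-4 = -6
p=2,n=1: odd sum, c = (-6)-1 = -7
p=2,n=2: even sum, c = (-7)+4 = -3
p=2,n=3: odd sum, c = (-3)-3 = -6
p=2,n=4: even sum, c = (-6)+8 = 2

2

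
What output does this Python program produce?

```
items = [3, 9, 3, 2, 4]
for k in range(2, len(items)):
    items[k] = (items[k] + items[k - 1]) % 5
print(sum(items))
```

k=2: items[2] = (3+9)%5 = 2 → [3, 9, 2, 2, 4]
k=3: items[3] = (2+2)%5 = 4 → [3, 9, 2, 4, 4]
k=4: items[4] = (4+4)%5 = 3 → [3, 9, 2, 4, 3]
sum = 21

21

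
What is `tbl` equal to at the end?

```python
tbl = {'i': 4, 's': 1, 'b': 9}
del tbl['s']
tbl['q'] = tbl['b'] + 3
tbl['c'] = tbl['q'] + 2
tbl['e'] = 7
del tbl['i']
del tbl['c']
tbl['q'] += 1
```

del 's' → {'i': 4, 'b': 9}
tbl['q'] = tbl['b']+3 = 12 → {'i': 4, 'b': 9, 'q': 12}
tbl['c'] = tbl['q']+2 = 14 → {'i': 4, 'b': 9, 'q': 12, 'c': 14}
tbl['e'] = 7 → {'i': 4, 'b': 9, 'q': 12, 'c': 14, 'e': 7}
del 'i' → {'b': 9, 'q': 12, 'c': 14, 'e': 7}
del 'c' → {'b': 9, 'q': 12, 'e': 7}
tbl['q'] = 12+1 = 13 → {'b': 9, 'q': 13, 'e': 7}

{'b': 9, 'q': 13, 'e': 7}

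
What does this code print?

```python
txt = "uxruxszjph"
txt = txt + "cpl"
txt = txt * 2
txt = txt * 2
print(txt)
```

uxruxszjphcpluxruxszjphcpluxruxszjphcpluxruxszjphcpl

+ 'cpl' → 'uxruxszjphcpl'
repeat ×2 → 'uxruxszjphcpluxruxszjphcpl'
repeat ×2 → 'uxruxszjphcpluxruxszjphcpluxruxszjphcpluxruxszjphcpl'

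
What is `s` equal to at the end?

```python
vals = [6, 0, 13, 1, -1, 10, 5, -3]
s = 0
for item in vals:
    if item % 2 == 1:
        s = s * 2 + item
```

item=6: not odd
item=0: not odd
item=13: odd, s = 0*2+13 = 13
item=1: odd, s = 13*2+1 = 27
item=-1: odd, s = 27*2+(-1) = 53
item=10: not odd
item=5: odd, s = 53*2+5 = 111
item=-3: odd, s = 111*2+(-3) = 219

219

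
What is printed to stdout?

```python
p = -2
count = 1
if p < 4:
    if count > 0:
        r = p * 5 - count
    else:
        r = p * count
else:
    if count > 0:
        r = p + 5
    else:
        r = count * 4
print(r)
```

-11

p=-2, count=1
p < 4 is True; count > 0 is True
→ r = p * 5 - count = -11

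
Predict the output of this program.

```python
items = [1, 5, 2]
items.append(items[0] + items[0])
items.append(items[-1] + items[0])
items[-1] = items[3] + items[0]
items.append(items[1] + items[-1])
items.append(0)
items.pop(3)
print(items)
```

append items[0]+items[0] = 1+1 = 2 → [1, 5, 2, 2]
append items[-1]+items[0] = 2+1 = 3 → [1, 5, 2, 2, 3]
items[-1] = items[3]+items[0] = 2+1 = 3 → [1, 5, 2, 2, 3]
append items[1]+items[-1] = 5+3 = 8 → [1, 5, 2, 2, 3, 8]
append 0 → [1, 5, 2, 2, 3, 8, 0]
pop(3) removes 2 → [1, 5, 2, 3, 8, 0]

[1, 5, 2, 3, 8, 0]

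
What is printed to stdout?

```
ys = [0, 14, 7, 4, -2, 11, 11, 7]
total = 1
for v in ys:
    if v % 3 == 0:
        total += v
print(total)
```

v=0: %3==0, total = 1+0 = 1
v=14: not %3==0
v=7: not %3==0
v=4: not %3==0
v=-2: not %3==0
v=11: not %3==0
v=11: not %3==0
v=7: not %3==0

1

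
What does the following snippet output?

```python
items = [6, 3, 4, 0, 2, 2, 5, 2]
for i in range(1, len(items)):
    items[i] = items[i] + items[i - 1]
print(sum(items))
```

i=1: items[1] = 3+6 = 9 → [6, 9, 4, 0, 2, 2, 5, 2]
i=2: items[2] = 4+9 = 13 → [6, 9, 13, 0, 2, 2, 5, 2]
i=3: items[3] = 0+13 = 13 → [6, 9, 13, 13, 2, 2, 5, 2]
i=4: items[4] = 2+13 = 15 → [6, 9, 13, 13, 15, 2, 5, 2]
i=5: items[5] = 2+15 = 17 → [6, 9, 13, 13, 15, 17, 5, 2]
i=6: items[6] = 5+17 = 22 → [6, 9, 13, 13, 15, 17, 22, 2]
i=7: items[7] = 2+22 = 24 → [6, 9, 13, 13, 15, 17, 22, 24]
sum = 119

119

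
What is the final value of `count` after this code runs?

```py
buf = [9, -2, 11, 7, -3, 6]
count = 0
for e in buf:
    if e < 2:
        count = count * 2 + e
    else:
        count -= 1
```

e=9: not <2, count = 0-1 = -1
e=-2: <2, count = (-1)*2+(-2) = -4
e=11: not <2, count = (-4)-1 = -5
e=7: not <2, count = (-5)-1 = -6
e=-3: <2, count = (-6)*2+(-3) = -15
e=6: not <2, count = (-15)-1 = -16

-16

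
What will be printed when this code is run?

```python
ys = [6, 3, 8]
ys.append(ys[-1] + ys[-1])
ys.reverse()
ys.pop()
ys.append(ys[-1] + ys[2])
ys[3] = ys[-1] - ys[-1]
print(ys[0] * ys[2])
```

append ys[-1]+ys[-1] = 8+8 = 16 → [6, 3, 8, 16]
reverse → [16, 8, 3, 6]
pop() removes 6 → [16, 8, 3]
append ys[-1]+ys[2] = 3+3 = 6 → [16, 8, 3, 6]
ys[3] = ys[-1]-ys[-1] = 6-6 = 0 → [16, 8, 3, 0]
ys[0]*ys[2] = 16*3 = 48

48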